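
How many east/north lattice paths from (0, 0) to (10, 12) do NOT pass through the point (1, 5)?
Number of paths = 578006

Total paths from (0, 0) to (10, 12): C(22, 10) = 646646. Paths through (1, 5): (paths (0, 0) → (1, 5)) × (paths (1, 5) → (10, 12)) = C(6, 1) · C(16, 9) = 6 · 11440 = 68640. Avoidance count = 646646 − 68640 = 578006.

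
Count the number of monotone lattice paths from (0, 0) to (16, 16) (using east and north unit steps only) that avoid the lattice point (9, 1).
Number of paths = 599374950

Total paths from (0, 0) to (16, 16): C(32, 16) = 601080390. Paths through (9, 1): (paths (0, 0) → (9, 1)) × (paths (9, 1) → (16, 16)) = C(10, 9) · C(22, 7) = 10 · 170544 = 1705440. Avoidance count = 601080390 − 1705440 = 599374950.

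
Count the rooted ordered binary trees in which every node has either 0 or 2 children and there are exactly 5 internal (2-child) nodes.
C_5 = 42

These full binary trees are counted by the Catalan number C_n = (1/(n + 1)) · C(2n, n). For n = 5: C_5 = (1/6) · C(10, 5) = 252/6 = 42.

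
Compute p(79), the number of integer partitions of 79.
p(79) = 13848650

Compute p(n) via the recurrence p(n, m) = p(n, m−1) + p(n−m, m), where p(n, m) counts partitions of n with all parts ≤ m and p(n) = p(n, n). The base cases are p(0, m) = 1 and p(n, 0) = 0 for n > 0. Filling the table yields p(79) = 13848650. (Euler's pentagonal recurrence is an alternative.)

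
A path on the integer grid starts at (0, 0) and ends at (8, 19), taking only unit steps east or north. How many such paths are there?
Number of paths = 2220075

A monotone lattice path from (0, 0) to (8, 19) consists of 8 east steps and 19 north steps in some order, so it is determined by which 8 of the 27 steps are east. The count is C(27, 8) = 2220075.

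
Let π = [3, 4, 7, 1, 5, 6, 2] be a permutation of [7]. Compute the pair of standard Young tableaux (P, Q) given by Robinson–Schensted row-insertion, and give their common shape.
P = [1, 2, 5, 6] / [3, 4] / [7];  Q = [1, 2, 3, 6] / [4, 5] / [7];  common shape = (4, 2, 1)

Row-insert the values π_1, π_2, … into P one at a time, bumping the leftmost entry strictly greater than the inserted value down to the next row. The recording tableau Q records, in position (i, j), the step at which that cell was added to P.
  Insert 3 (step 1): P = [3];  Q = [1]
  Insert 4 (step 2): P = [3, 4];  Q = [1, 2]
  Insert 7 (step 3): P = [3, 4, 7];  Q = [1, 2, 3]
  Insert 1 (step 4): P = [1, 4, 7] / [3];  Q = [1, 2, 3] / [4]
  Insert 5 (step 5): P = [1, 4, 5] / [3, 7];  Q = [1, 2, 3] / [4, 5]
  Insert 6 (step 6): P = [1, 4, 5, 6] / [3, 7];  Q = [1, 2, 3, 6] / [4, 5]
  Insert 2 (step 7): P = [1, 2, 5, 6] / [3, 4] / [7];  Q = [1, 2, 3, 6] / [4, 5] / [7]
Final shape: (4, 2, 1).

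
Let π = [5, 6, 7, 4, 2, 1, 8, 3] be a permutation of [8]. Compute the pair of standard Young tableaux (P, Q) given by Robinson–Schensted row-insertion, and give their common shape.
P = [1, 3, 7, 8] / [2, 6] / [4] / [5];  Q = [1, 2, 3, 7] / [4, 8] / [5] / [6];  common shape = (4, 2, 1, 1)

Row-insert the values π_1, π_2, … into P one at a time, bumping the leftmost entry strictly greater than the inserted value down to the next row. The recording tableau Q records, in position (i, j), the step at which that cell was added to P.
  Insert 5 (step 1): P = [5];  Q = [1]
  Insert 6 (step 2): P = [5, 6];  Q = [1, 2]
  Insert 7 (step 3): P = [5, 6, 7];  Q = [1, 2, 3]
  Insert 4 (step 4): P = [4, 6, 7] / [5];  Q = [1, 2, 3] / [4]
  Insert 2 (step 5): P = [2, 6, 7] / [4] / [5];  Q = [1, 2, 3] / [4] / [5]
  Insert 1 (step 6): P = [1, 6, 7] / [2] / [4] / [5];  Q = [1, 2, 3] / [4] / [5] / [6]
  Insert 8 (step 7): P = [1, 6, 7, 8] / [2] / [4] / [5];  Q = [1, 2, 3, 7] / [4] / [5] / [6]
  Insert 3 (step 8): P = [1, 3, 7, 8] / [2, 6] / [4] / [5];  Q = [1, 2, 3, 7] / [4, 8] / [5] / [6]
Final shape: (4, 2, 1, 1).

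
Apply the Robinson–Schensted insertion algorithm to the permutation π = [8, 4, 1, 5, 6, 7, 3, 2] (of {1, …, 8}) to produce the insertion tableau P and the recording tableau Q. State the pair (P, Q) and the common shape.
P = [1, 2, 6, 7] / [3, 5] / [4] / [8];  Q = [1, 4, 5, 6] / [2, 7] / [3] / [8];  common shape = (4, 2, 1, 1)

Row-insert the values π_1, π_2, … into P one at a time, bumping the leftmost entry strictly greater than the inserted value down to the next row. The recording tableau Q records, in position (i, j), the step at which that cell was added to P.
  Insert 8 (step 1): P = [8];  Q = [1]
  Insert 4 (step 2): P = [4] / [8];  Q = [1] / [2]
  Insert 1 (step 3): P = [1] / [4] / [8];  Q = [1] / [2] / [3]
  Insert 5 (step 4): P = [1, 5] / [4] / [8];  Q = [1, 4] / [2] / [3]
  Insert 6 (step 5): P = [1, 5, 6] / [4] / [8];  Q = [1, 4, 5] / [2] / [3]
  Insert 7 (step 6): P = [1, 5, 6, 7] / [4] / [8];  Q = [1, 4, 5, 6] / [2] / [3]
  Insert 3 (step 7): P = [1, 3, 6, 7] / [4, 5] / [8];  Q = [1, 4, 5, 6] / [2, 7] / [3]
  Insert 2 (step 8): P = [1, 2, 6, 7] / [3, 5] / [4] / [8];  Q = [1, 4, 5, 6] / [2, 7] / [3] / [8]
Final shape: (4, 2, 1, 1).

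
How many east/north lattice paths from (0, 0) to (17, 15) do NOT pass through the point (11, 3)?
Number of paths = 558965424

Total paths from (0, 0) to (17, 15): C(32, 17) = 565722720. Paths through (11, 3): (paths (0, 0) → (11, 3)) × (paths (11, 3) → (17, 15)) = C(14, 11) · C(18, 6) = 364 · 18564 = 6757296. Avoidance count = 565722720 − 6757296 = 558965424.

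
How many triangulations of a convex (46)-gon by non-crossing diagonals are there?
C_44 = 583300119592996693088040

These polygon triangulations are counted by the Catalan number C_n = (1/(n + 1)) · C(2n, n). For n = 44: C_44 = (1/45) · C(88, 44) = 26248505381684851188961800/45 = 583300119592996693088040.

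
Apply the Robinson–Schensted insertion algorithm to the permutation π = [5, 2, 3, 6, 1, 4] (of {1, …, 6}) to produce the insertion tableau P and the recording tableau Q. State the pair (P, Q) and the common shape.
P = [1, 3, 4] / [2, 6] / [5];  Q = [1, 3, 4] / [2, 6] / [5];  common shape = (3, 2, 1)

Row-insert the values π_1, π_2, … into P one at a time, bumping the leftmost entry strictly greater than the inserted value down to the next row. The recording tableau Q records, in position (i, j), the step at which that cell was added to P.
  Insert 5 (step 1): P = [5];  Q = [1]
  Insert 2 (step 2): P = [2] / [5];  Q = [1] / [2]
  Insert 3 (step 3): P = [2, 3] / [5];  Q = [1, 3] / [2]
  Insert 6 (step 4): P = [2, 3, 6] / [5];  Q = [1, 3, 4] / [2]
  Insert 1 (step 5): P = [1, 3, 6] / [2] / [5];  Q = [1, 3, 4] / [2] / [5]
  Insert 4 (step 6): P = [1, 3, 4] / [2, 6] / [5];  Q = [1, 3, 4] / [2, 6] / [5]
Final shape: (3, 2, 1).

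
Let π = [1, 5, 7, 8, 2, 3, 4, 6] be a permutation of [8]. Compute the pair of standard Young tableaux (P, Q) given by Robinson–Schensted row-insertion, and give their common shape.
P = [1, 2, 3, 4, 6] / [5, 7, 8];  Q = [1, 2, 3, 4, 8] / [5, 6, 7];  common shape = (5, 3)

Row-insert the values π_1, π_2, … into P one at a time, bumping the leftmost entry strictly greater than the inserted value down to the next row. The recording tableau Q records, in position (i, j), the step at which that cell was added to P.
  Insert 1 (step 1): P = [1];  Q = [1]
  Insert 5 (step 2): P = [1, 5];  Q = [1, 2]
  Insert 7 (step 3): P = [1, 5, 7];  Q = [1, 2, 3]
  Insert 8 (step 4): P = [1, 5, 7, 8];  Q = [1, 2, 3, 4]
  Insert 2 (step 5): P = [1, 2, 7, 8] / [5];  Q = [1, 2, 3, 4] / [5]
  Insert 3 (step 6): P = [1, 2, 3, 8] / [5, 7];  Q = [1, 2, 3, 4] / [5, 6]
  Insert 4 (step 7): P = [1, 2, 3, 4] / [5, 7, 8];  Q = [1, 2, 3, 4] / [5, 6, 7]
  Insert 6 (step 8): P = [1, 2, 3, 4, 6] / [5, 7, 8];  Q = [1, 2, 3, 4, 8] / [5, 6, 7]
Final shape: (5, 3).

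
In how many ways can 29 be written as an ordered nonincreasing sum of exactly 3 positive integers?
p(29, 3 parts) = 70

Partitions of n into exactly k parts are in bijection with partitions of n − k into at most k parts (subtract 1 from each part). So p(29, exactly 3) = p(26, parts ≤ 3). Computing via the recurrence p(m, j) = p(m, j−1) + p(m−j, j) gives 70.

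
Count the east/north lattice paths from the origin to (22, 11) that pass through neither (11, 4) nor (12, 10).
Number of paths = 143088959

Inclusion–exclusion. Total paths: C(33, 22) = 193536720. Through P₁: C(15, 11)·C(18, 11) = 43439760. Through P₂: C(22, 12)·C(11, 10) = 7113106. Since P₁ is strictly southwest of P₂, a monotone path through both must visit P₁ then P₂; paths through both = C(15, 11)·C(7, 1)·C(11, 10) = 105105. Avoid both = 193536720 − 43439760 − 7113106 + 105105 = 143088959.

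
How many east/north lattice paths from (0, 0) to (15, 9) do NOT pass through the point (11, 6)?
Number of paths = 874344

Total paths from (0, 0) to (15, 9): C(24, 15) = 1307504. Paths through (11, 6): (paths (0, 0) → (11, 6)) × (paths (11, 6) → (15, 9)) = C(17, 11) · C(7, 4) = 12376 · 35 = 433160. Avoidance count = 1307504 − 433160 = 874344.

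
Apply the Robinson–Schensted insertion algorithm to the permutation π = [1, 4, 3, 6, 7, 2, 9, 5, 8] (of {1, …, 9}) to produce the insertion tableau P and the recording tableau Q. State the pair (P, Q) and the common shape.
P = [1, 2, 5, 7, 8] / [3, 6, 9] / [4];  Q = [1, 2, 4, 5, 7] / [3, 8, 9] / [6];  common shape = (5, 3, 1)

Row-insert the values π_1, π_2, … into P one at a time, bumping the leftmost entry strictly greater than the inserted value down to the next row. The recording tableau Q records, in position (i, j), the step at which that cell was added to P.
  Insert 1 (step 1): P = [1];  Q = [1]
  Insert 4 (step 2): P = [1, 4];  Q = [1, 2]
  Insert 3 (step 3): P = [1, 3] / [4];  Q = [1, 2] / [3]
  Insert 6 (step 4): P = [1, 3, 6] / [4];  Q = [1, 2, 4] / [3]
  Insert 7 (step 5): P = [1, 3, 6, 7] / [4];  Q = [1, 2, 4, 5] / [3]
  Insert 2 (step 6): P = [1, 2, 6, 7] / [3] / [4];  Q = [1, 2, 4, 5] / [3] / [6]
  Insert 9 (step 7): P = [1, 2, 6, 7, 9] / [3] / [4];  Q = [1, 2, 4, 5, 7] / [3] / [6]
  Insert 5 (step 8): P = [1, 2, 5, 7, 9] / [3, 6] / [4];  Q = [1, 2, 4, 5, 7] / [3, 8] / [6]
  Insert 8 (step 9): P = [1, 2, 5, 7, 8] / [3, 6, 9] / [4];  Q = [1, 2, 4, 5, 7] / [3, 8, 9] / [6]
Final shape: (5, 3, 1).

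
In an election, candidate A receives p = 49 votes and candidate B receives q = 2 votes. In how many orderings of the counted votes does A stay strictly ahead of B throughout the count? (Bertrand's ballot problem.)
Strict-lead orderings = 1175

Total orderings of the 51 votes with 49 for A: C(51, 49) = 1275. By the Bertrand ballot formula (Cycle Lemma / reflection principle), the number of orderings in which A is strictly ahead of B throughout is (p − q)/(p + q) · C(p + q, p) = (49 − 2)/(49 + 2) · 1275 = 1175.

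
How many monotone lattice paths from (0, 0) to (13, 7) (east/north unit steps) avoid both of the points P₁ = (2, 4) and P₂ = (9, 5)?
Number of paths = 43830

Inclusion–exclusion. Total paths: C(20, 13) = 77520. Through P₁: C(6, 2)·C(14, 11) = 5460. Through P₂: C(14, 9)·C(6, 4) = 30030. Since P₁ is strictly southwest of P₂, a monotone path through both must visit P₁ then P₂; paths through both = C(6, 2)·C(8, 7)·C(6, 4) = 1800. Avoid both = 77520 − 5460 − 30030 + 1800 = 43830.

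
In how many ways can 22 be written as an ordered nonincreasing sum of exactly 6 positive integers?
p(22, 6 parts) = 136

Partitions of n into exactly k parts are in bijection with partitions of n − k into at most k parts (subtract 1 from each part). So p(22, exactly 6) = p(16, parts ≤ 6). Computing via the recurrence p(m, j) = p(m, j−1) + p(m−j, j) gives 136.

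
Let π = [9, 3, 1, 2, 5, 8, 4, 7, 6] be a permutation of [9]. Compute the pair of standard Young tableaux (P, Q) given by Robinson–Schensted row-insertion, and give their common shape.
P = [1, 2, 4, 6] / [3, 5, 7] / [8] / [9];  Q = [1, 4, 5, 6] / [2, 7, 8] / [3] / [9];  common shape = (4, 3, 1, 1)

Row-insert the values π_1, π_2, … into P one at a time, bumping the leftmost entry strictly greater than the inserted value down to the next row. The recording tableau Q records, in position (i, j), the step at which that cell was added to P.
  Insert 9 (step 1): P = [9];  Q = [1]
  Insert 3 (step 2): P = [3] / [9];  Q = [1] / [2]
  Insert 1 (step 3): P = [1] / [3] / [9];  Q = [1] / [2] / [3]
  Insert 2 (step 4): P = [1, 2] / [3] / [9];  Q = [1, 4] / [2] / [3]
  Insert 5 (step 5): P = [1, 2, 5] / [3] / [9];  Q = [1, 4, 5] / [2] / [3]
  Insert 8 (step 6): P = [1, 2, 5, 8] / [3] / [9];  Q = [1, 4, 5, 6] / [2] / [3]
  Insert 4 (step 7): P = [1, 2, 4, 8] / [3, 5] / [9];  Q = [1, 4, 5, 6] / [2, 7] / [3]
  Insert 7 (step 8): P = [1, 2, 4, 7] / [3, 5, 8] / [9];  Q = [1, 4, 5, 6] / [2, 7, 8] / [3]
  Insert 6 (step 9): P = [1, 2, 4, 6] / [3, 5, 7] / [8] / [9];  Q = [1, 4, 5, 6] / [2, 7, 8] / [3] / [9]
Final shape: (4, 3, 1, 1).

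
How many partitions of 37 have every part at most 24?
p(37, parts ≤ 24) = 21365

Use the recurrence p(n, m) = p(n, m−1) + p(n−m, m): either the largest part is < m (count p(n, m−1)) or the largest part is exactly m (remove one copy of m, count p(n−m, m)). With p(0, ·) = 1 this gives p(37, parts ≤ 24) = 21365. (By conjugating Young diagrams, this also counts partitions of 37 into at most 24 parts.)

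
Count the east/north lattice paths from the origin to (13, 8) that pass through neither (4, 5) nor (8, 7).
Number of paths = 148500

Inclusion–exclusion. Total paths: C(21, 13) = 203490. Through P₁: C(9, 4)·C(12, 9) = 27720. Through P₂: C(15, 8)·C(6, 5) = 38610. Since P₁ is strictly southwest of P₂, a monotone path through both must visit P₁ then P₂; paths through both = C(9, 4)·C(6, 4)·C(6, 5) = 11340. Avoid both = 203490 − 27720 − 38610 + 11340 = 148500.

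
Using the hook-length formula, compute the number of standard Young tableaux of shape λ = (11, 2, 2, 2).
# SYT of shape (11, 2, 2, 2) = 37400

Hook-length formula: f^λ = n! / Π hook(c), product over all cells c of the Young diagram. For λ = (11, 2, 2, 2), n = 17 boxes. Hook lengths by row (left-to-right, top-to-bottom): [14, 13, 9, 8, 7, 6, 5, 4, 3, 2, 1]; [4, 3]; [3, 2]; [2, 1]. Product of hooks = 9510359040. So f^λ = 17! / 9510359040 = 355687428096000 / 9510359040 = 37400.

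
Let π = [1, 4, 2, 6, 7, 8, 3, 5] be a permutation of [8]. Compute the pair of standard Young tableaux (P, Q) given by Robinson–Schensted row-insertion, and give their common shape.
P = [1, 2, 3, 5, 8] / [4, 6, 7];  Q = [1, 2, 4, 5, 6] / [3, 7, 8];  common shape = (5, 3)

Row-insert the values π_1, π_2, … into P one at a time, bumping the leftmost entry strictly greater than the inserted value down to the next row. The recording tableau Q records, in position (i, j), the step at which that cell was added to P.
  Insert 1 (step 1): P = [1];  Q = [1]
  Insert 4 (step 2): P = [1, 4];  Q = [1, 2]
  Insert 2 (step 3): P = [1, 2] / [4];  Q = [1, 2] / [3]
  Insert 6 (step 4): P = [1, 2, 6] / [4];  Q = [1, 2, 4] / [3]
  Insert 7 (step 5): P = [1, 2, 6, 7] / [4];  Q = [1, 2, 4, 5] / [3]
  Insert 8 (step 6): P = [1, 2, 6, 7, 8] / [4];  Q = [1, 2, 4, 5, 6] / [3]
  Insert 3 (step 7): P = [1, 2, 3, 7, 8] / [4, 6];  Q = [1, 2, 4, 5, 6] / [3, 7]
  Insert 5 (step 8): P = [1, 2, 3, 5, 8] / [4, 6, 7];  Q = [1, 2, 4, 5, 6] / [3, 7, 8]
Final shape: (5, 3).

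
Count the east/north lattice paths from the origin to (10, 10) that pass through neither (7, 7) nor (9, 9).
Number of paths = 60060

Inclusion–exclusion. Total paths: C(20, 10) = 184756. Through P₁: C(14, 7)·C(6, 3) = 68640. Through P₂: C(18, 9)·C(2, 1) = 97240. Since P₁ is strictly southwest of P₂, a monotone path through both must visit P₁ then P₂; paths through both = C(14, 7)·C(4, 2)·C(2, 1) = 41184. Avoid both = 184756 − 68640 − 97240 + 41184 = 60060.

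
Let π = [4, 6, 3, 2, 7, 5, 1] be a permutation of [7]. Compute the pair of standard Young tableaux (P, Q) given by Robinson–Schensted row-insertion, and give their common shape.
P = [1, 5, 7] / [2, 6] / [3] / [4];  Q = [1, 2, 5] / [3, 6] / [4] / [7];  common shape = (3, 2, 1, 1)

Row-insert the values π_1, π_2, … into P one at a time, bumping the leftmost entry strictly greater than the inserted value down to the next row. The recording tableau Q records, in position (i, j), the step at which that cell was added to P.
  Insert 4 (step 1): P = [4];  Q = [1]
  Insert 6 (step 2): P = [4, 6];  Q = [1, 2]
  Insert 3 (step 3): P = [3, 6] / [4];  Q = [1, 2] / [3]
  Insert 2 (step 4): P = [2, 6] / [3] / [4];  Q = [1, 2] / [3] / [4]
  Insert 7 (step 5): P = [2, 6, 7] / [3] / [4];  Q = [1, 2, 5] / [3] / [4]
  Insert 5 (step 6): P = [2, 5, 7] / [3, 6] / [4];  Q = [1, 2, 5] / [3, 6] / [4]
  Insert 1 (step 7): P = [1, 5, 7] / [2, 6] / [3] / [4];  Q = [1, 2, 5] / [3, 6] / [4] / [7]
Final shape: (3, 2, 1, 1).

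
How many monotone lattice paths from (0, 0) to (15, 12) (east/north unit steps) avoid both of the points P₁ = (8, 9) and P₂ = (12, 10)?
Number of paths = 9215700

Inclusion–exclusion. Total paths: C(27, 15) = 17383860. Through P₁: C(17, 8)·C(10, 7) = 2917200. Through P₂: C(22, 12)·C(5, 3) = 6466460. Since P₁ is strictly southwest of P₂, a monotone path through both must visit P₁ then P₂; paths through both = C(17, 8)·C(5, 4)·C(5, 3) = 1215500. Avoid both = 17383860 − 2917200 − 6466460 + 1215500 = 9215700.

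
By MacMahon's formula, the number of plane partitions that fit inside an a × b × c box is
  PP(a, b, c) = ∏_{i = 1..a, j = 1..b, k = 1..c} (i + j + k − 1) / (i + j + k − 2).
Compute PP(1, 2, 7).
PP(1, 2, 7) = 36

Evaluate the triple product over i = 1..1, j = 1..2, k = 1..7. The factors are (2/1) · (3/2) · (4/3) · (5/4) · (6/5) · (7/6) · (8/7) · (3/2) · … (14 factors total). The numerators and denominators telescope so the product is an integer; carrying out the multiplication exactly gives PP(1, 2, 7) = 36.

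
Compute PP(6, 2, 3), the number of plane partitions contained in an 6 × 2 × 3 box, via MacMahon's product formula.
PP(6, 2, 3) = 2520

Evaluate the triple product over i = 1..6, j = 1..2, k = 1..3. The factors are (2/1) · (3/2) · (4/3) · (3/2) · (4/3) · (5/4) · (3/2) · (4/3) · … (36 factors total). The numerators and denominators telescope so the product is an integer; carrying out the multiplication exactly gives PP(6, 2, 3) = 2520.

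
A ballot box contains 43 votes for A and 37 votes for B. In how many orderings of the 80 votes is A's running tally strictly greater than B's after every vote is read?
Strict-lead orderings = 6455136672182327749620

Total orderings of the 80 votes with 43 for A: C(80, 43) = 86068488962431036661600. By the Bertrand ballot formula (Cycle Lemma / reflection principle), the number of orderings in which A is strictly ahead of B throughout is (p − q)/(p + q) · C(p + q, p) = (43 − 37)/(43 + 37) · 86068488962431036661600 = 6455136672182327749620.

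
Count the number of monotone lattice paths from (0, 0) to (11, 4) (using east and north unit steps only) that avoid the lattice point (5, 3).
Number of paths = 973

Total paths from (0, 0) to (11, 4): C(15, 11) = 1365. Paths through (5, 3): (paths (0, 0) → (5, 3)) × (paths (5, 3) → (11, 4)) = C(8, 5) · C(7, 6) = 56 · 7 = 392. Avoidance count = 1365 − 392 = 973.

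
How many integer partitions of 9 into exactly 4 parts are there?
p(9, 4 parts) = 6

Partitions of n into exactly k parts ↔ partitions of n − k into at most k parts (subtract 1 from each part). For n = 9, k = 4, the partitions are: 6+1+1+1, 5+2+1+1, 4+3+1+1, 4+2+2+1, 3+3+2+1, 3+2+2+2. Count = 6.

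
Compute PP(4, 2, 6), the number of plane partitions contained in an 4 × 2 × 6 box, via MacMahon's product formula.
PP(4, 2, 6) = 13860

Evaluate the triple product over i = 1..4, j = 1..2, k = 1..6. The factors are (2/1) · (3/2) · (4/3) · (5/4) · (6/5) · (7/6) · (3/2) · (4/3) · … (48 factors total). The numerators and denominators telescope so the product is an integer; carrying out the multiplication exactly gives PP(4, 2, 6) = 13860.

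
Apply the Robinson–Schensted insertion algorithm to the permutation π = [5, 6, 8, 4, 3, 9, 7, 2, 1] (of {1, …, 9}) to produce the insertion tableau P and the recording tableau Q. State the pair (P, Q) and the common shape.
P = [1, 6, 7, 9] / [2, 8] / [3] / [4] / [5];  Q = [1, 2, 3, 6] / [4, 7] / [5] / [8] / [9];  common shape = (4, 2, 1, 1, 1)

Row-insert the values π_1, π_2, … into P one at a time, bumping the leftmost entry strictly greater than the inserted value down to the next row. The recording tableau Q records, in position (i, j), the step at which that cell was added to P.
  Insert 5 (step 1): P = [5];  Q = [1]
  Insert 6 (step 2): P = [5, 6];  Q = [1, 2]
  Insert 8 (step 3): P = [5, 6, 8];  Q = [1, 2, 3]
  Insert 4 (step 4): P = [4, 6, 8] / [5];  Q = [1, 2, 3] / [4]
  Insert 3 (step 5): P = [3, 6, 8] / [4] / [5];  Q = [1, 2, 3] / [4] / [5]
  Insert 9 (step 6): P = [3, 6, 8, 9] / [4] / [5];  Q = [1, 2, 3, 6] / [4] / [5]
  Insert 7 (step 7): P = [3, 6, 7, 9] / [4, 8] / [5];  Q = [1, 2, 3, 6] / [4, 7] / [5]
  Insert 2 (step 8): P = [2, 6, 7, 9] / [3, 8] / [4] / [5];  Q = [1, 2, 3, 6] / [4, 7] / [5] / [8]
  Insert 1 (step 9): P = [1, 6, 7, 9] / [2, 8] / [3] / [4] / [5];  Q = [1, 2, 3, 6] / [4, 7] / [5] / [8] / [9]
Final shape: (4, 2, 1, 1, 1).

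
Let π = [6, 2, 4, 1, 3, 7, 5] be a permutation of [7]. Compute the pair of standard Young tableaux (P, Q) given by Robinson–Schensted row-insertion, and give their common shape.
P = [1, 3, 5] / [2, 4, 7] / [6];  Q = [1, 3, 6] / [2, 5, 7] / [4];  common shape = (3, 3, 1)

Row-insert the values π_1, π_2, … into P one at a time, bumping the leftmost entry strictly greater than the inserted value down to the next row. The recording tableau Q records, in position (i, j), the step at which that cell was added to P.
  Insert 6 (step 1): P = [6];  Q = [1]
  Insert 2 (step 2): P = [2] / [6];  Q = [1] / [2]
  Insert 4 (step 3): P = [2, 4] / [6];  Q = [1, 3] / [2]
  Insert 1 (step 4): P = [1, 4] / [2] / [6];  Q = [1, 3] / [2] / [4]
  Insert 3 (step 5): P = [1, 3] / [2, 4] / [6];  Q = [1, 3] / [2, 5] / [4]
  Insert 7 (step 6): P = [1, 3, 7] / [2, 4] / [6];  Q = [1, 3, 6] / [2, 5] / [4]
  Insert 5 (step 7): P = [1, 3, 5] / [2, 4, 7] / [6];  Q = [1, 3, 6] / [2, 5, 7] / [4]
Final shape: (3, 3, 1).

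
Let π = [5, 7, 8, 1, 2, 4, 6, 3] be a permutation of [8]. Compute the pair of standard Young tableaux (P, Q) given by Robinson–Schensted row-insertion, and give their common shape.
P = [1, 2, 3, 6] / [4, 7, 8] / [5];  Q = [1, 2, 3, 7] / [4, 5, 6] / [8];  common shape = (4, 3, 1)

Row-insert the values π_1, π_2, … into P one at a time, bumping the leftmost entry strictly greater than the inserted value down to the next row. The recording tableau Q records, in position (i, j), the step at which that cell was added to P.
  Insert 5 (step 1): P = [5];  Q = [1]
  Insert 7 (step 2): P = [5, 7];  Q = [1, 2]
  Insert 8 (step 3): P = [5, 7, 8];  Q = [1, 2, 3]
  Insert 1 (step 4): P = [1, 7, 8] / [5];  Q = [1, 2, 3] / [4]
  Insert 2 (step 5): P = [1, 2, 8] / [5, 7];  Q = [1, 2, 3] / [4, 5]
  Insert 4 (step 6): P = [1, 2, 4] / [5, 7, 8];  Q = [1, 2, 3] / [4, 5, 6]
  Insert 6 (step 7): P = [1, 2, 4, 6] / [5, 7, 8];  Q = [1, 2, 3, 7] / [4, 5, 6]
  Insert 3 (step 8): P = [1, 2, 3, 6] / [4, 7, 8] / [5];  Q = [1, 2, 3, 7] / [4, 5, 6] / [8]
Final shape: (4, 3, 1).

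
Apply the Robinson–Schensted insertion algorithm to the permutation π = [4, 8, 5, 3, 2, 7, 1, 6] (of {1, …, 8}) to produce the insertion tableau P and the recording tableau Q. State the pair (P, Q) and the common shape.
P = [1, 5, 6] / [2, 7] / [3] / [4] / [8];  Q = [1, 2, 6] / [3, 8] / [4] / [5] / [7];  common shape = (3, 2, 1, 1, 1)

Row-insert the values π_1, π_2, … into P one at a time, bumping the leftmost entry strictly greater than the inserted value down to the next row. The recording tableau Q records, in position (i, j), the step at which that cell was added to P.
  Insert 4 (step 1): P = [4];  Q = [1]
  Insert 8 (step 2): P = [4, 8];  Q = [1, 2]
  Insert 5 (step 3): P = [4, 5] / [8];  Q = [1, 2] / [3]
  Insert 3 (step 4): P = [3, 5] / [4] / [8];  Q = [1, 2] / [3] / [4]
  Insert 2 (step 5): P = [2, 5] / [3] / [4] / [8];  Q = [1, 2] / [3] / [4] / [5]
  Insert 7 (step 6): P = [2, 5, 7] / [3] / [4] / [8];  Q = [1, 2, 6] / [3] / [4] / [5]
  Insert 1 (step 7): P = [1, 5, 7] / [2] / [3] / [4] / [8];  Q = [1, 2, 6] / [3] / [4] / [5] / [7]
  Insert 6 (step 8): P = [1, 5, 6] / [2, 7] / [3] / [4] / [8];  Q = [1, 2, 6] / [3, 8] / [4] / [5] / [7]
Final shape: (3, 2, 1, 1, 1).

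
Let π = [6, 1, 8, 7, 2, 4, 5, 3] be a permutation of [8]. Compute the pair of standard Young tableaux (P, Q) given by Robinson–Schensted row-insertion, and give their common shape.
P = [1, 2, 3, 5] / [4, 7] / [6] / [8];  Q = [1, 3, 6, 7] / [2, 4] / [5] / [8];  common shape = (4, 2, 1, 1)

Row-insert the values π_1, π_2, … into P one at a time, bumping the leftmost entry strictly greater than the inserted value down to the next row. The recording tableau Q records, in position (i, j), the step at which that cell was added to P.
  Insert 6 (step 1): P = [6];  Q = [1]
  Insert 1 (step 2): P = [1] / [6];  Q = [1] / [2]
  Insert 8 (step 3): P = [1, 8] / [6];  Q = [1, 3] / [2]
  Insert 7 (step 4): P = [1, 7] / [6, 8];  Q = [1, 3] / [2, 4]
  Insert 2 (step 5): P = [1, 2] / [6, 7] / [8];  Q = [1, 3] / [2, 4] / [5]
  Insert 4 (step 6): P = [1, 2, 4] / [6, 7] / [8];  Q = [1, 3, 6] / [2, 4] / [5]
  Insert 5 (step 7): P = [1, 2, 4, 5] / [6, 7] / [8];  Q = [1, 3, 6, 7] / [2, 4] / [5]
  Insert 3 (step 8): P = [1, 2, 3, 5] / [4, 7] / [6] / [8];  Q = [1, 3, 6, 7] / [2, 4] / [5] / [8]
Final shape: (4, 2, 1, 1).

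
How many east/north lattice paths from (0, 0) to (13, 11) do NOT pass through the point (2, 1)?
Number of paths = 1437996

Total paths from (0, 0) to (13, 11): C(24, 13) = 2496144. Paths through (2, 1): (paths (0, 0) → (2, 1)) × (paths (2, 1) → (13, 11)) = C(3, 2) · C(21, 11) = 3 · 352716 = 1058148. Avoidance count = 2496144 − 1058148 = 1437996.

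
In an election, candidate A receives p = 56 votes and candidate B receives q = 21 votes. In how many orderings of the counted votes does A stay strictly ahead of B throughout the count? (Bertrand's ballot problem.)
Strict-lead orderings = 1816689520403260900

Total orderings of the 77 votes with 56 for A: C(77, 56) = 3996716944887173980. By the Bertrand ballot formula (Cycle Lemma / reflection principle), the number of orderings in which A is strictly ahead of B throughout is (p − q)/(p + q) · C(p + q, p) = (56 − 21)/(56 + 21) · 3996716944887173980 = 1816689520403260900.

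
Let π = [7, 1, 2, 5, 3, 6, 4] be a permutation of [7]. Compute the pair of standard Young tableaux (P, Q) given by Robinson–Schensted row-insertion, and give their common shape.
P = [1, 2, 3, 4] / [5, 6] / [7];  Q = [1, 3, 4, 6] / [2, 7] / [5];  common shape = (4, 2, 1)

Row-insert the values π_1, π_2, … into P one at a time, bumping the leftmost entry strictly greater than the inserted value down to the next row. The recording tableau Q records, in position (i, j), the step at which that cell was added to P.
  Insert 7 (step 1): P = [7];  Q = [1]
  Insert 1 (step 2): P = [1] / [7];  Q = [1] / [2]
  Insert 2 (step 3): P = [1, 2] / [7];  Q = [1, 3] / [2]
  Insert 5 (step 4): P = [1, 2, 5] / [7];  Q = [1, 3, 4] / [2]
  Insert 3 (step 5): P = [1, 2, 3] / [5] / [7];  Q = [1, 3, 4] / [2] / [5]
  Insert 6 (step 6): P = [1, 2, 3, 6] / [5] / [7];  Q = [1, 3, 4, 6] / [2] / [5]
  Insert 4 (step 7): P = [1, 2, 3, 4] / [5, 6] / [7];  Q = [1, 3, 4, 6] / [2, 7] / [5]
Final shape: (4, 2, 1).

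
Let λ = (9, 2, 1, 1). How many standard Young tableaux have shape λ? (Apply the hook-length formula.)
# SYT of shape (9, 2, 1, 1) = 1430

Hook-length formula: f^λ = n! / Π hook(c), product over all cells c of the Young diagram. For λ = (9, 2, 1, 1), n = 13 boxes. Hook lengths by row (left-to-right, top-to-bottom): [12, 9, 7, 6, 5, 4, 3, 2, 1]; [4, 1]; [2]; [1]. Product of hooks = 4354560. So f^λ = 13! / 4354560 = 6227020800 / 4354560 = 1430.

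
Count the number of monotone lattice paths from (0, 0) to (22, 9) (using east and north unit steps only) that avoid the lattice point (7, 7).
Number of paths = 19693323

Total paths from (0, 0) to (22, 9): C(31, 22) = 20160075. Paths through (7, 7): (paths (0, 0) → (7, 7)) × (paths (7, 7) → (22, 9)) = C(14, 7) · C(17, 15) = 3432 · 136 = 466752. Avoidance count = 20160075 − 466752 = 19693323.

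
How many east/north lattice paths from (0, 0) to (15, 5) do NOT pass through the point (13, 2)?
Number of paths = 14454

Total paths from (0, 0) to (15, 5): C(20, 15) = 15504. Paths through (13, 2): (paths (0, 0) → (13, 2)) × (paths (13, 2) → (15, 5)) = C(15, 13) · C(5, 2) = 105 · 10 = 1050. Avoidance count = 15504 − 1050 = 14454.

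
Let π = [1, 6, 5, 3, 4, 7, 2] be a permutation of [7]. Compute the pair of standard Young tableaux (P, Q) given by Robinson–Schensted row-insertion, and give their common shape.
P = [1, 2, 4, 7] / [3] / [5] / [6];  Q = [1, 2, 5, 6] / [3] / [4] / [7];  common shape = (4, 1, 1, 1)

Row-insert the values π_1, π_2, … into P one at a time, bumping the leftmost entry strictly greater than the inserted value down to the next row. The recording tableau Q records, in position (i, j), the step at which that cell was added to P.
  Insert 1 (step 1): P = [1];  Q = [1]
  Insert 6 (step 2): P = [1, 6];  Q = [1, 2]
  Insert 5 (step 3): P = [1, 5] / [6];  Q = [1, 2] / [3]
  Insert 3 (step 4): P = [1, 3] / [5] / [6];  Q = [1, 2] / [3] / [4]
  Insert 4 (step 5): P = [1, 3, 4] / [5] / [6];  Q = [1, 2, 5] / [3] / [4]
  Insert 7 (step 6): P = [1, 3, 4, 7] / [5] / [6];  Q = [1, 2, 5, 6] / [3] / [4]
  Insert 2 (step 7): P = [1, 2, 4, 7] / [3] / [5] / [6];  Q = [1, 2, 5, 6] / [3] / [4] / [7]
Final shape: (4, 1, 1, 1).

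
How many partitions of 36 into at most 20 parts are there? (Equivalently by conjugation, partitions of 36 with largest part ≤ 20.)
p(36, parts ≤ 20) = 17293

Use the recurrence p(n, m) = p(n, m−1) + p(n−m, m): either the largest part is < m (count p(n, m−1)) or the largest part is exactly m (remove one copy of m, count p(n−m, m)). With p(0, ·) = 1 this gives p(36, parts ≤ 20) = 17293. (By conjugating Young diagrams, this also counts partitions of 36 into at most 20 parts.)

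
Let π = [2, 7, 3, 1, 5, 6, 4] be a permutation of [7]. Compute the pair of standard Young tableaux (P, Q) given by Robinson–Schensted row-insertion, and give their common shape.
P = [1, 3, 4, 6] / [2, 5] / [7];  Q = [1, 2, 5, 6] / [3, 7] / [4];  common shape = (4, 2, 1)

Row-insert the values π_1, π_2, … into P one at a time, bumping the leftmost entry strictly greater than the inserted value down to the next row. The recording tableau Q records, in position (i, j), the step at which that cell was added to P.
  Insert 2 (step 1): P = [2];  Q = [1]
  Insert 7 (step 2): P = [2, 7];  Q = [1, 2]
  Insert 3 (step 3): P = [2, 3] / [7];  Q = [1, 2] / [3]
  Insert 1 (step 4): P = [1, 3] / [2] / [7];  Q = [1, 2] / [3] / [4]
  Insert 5 (step 5): P = [1, 3, 5] / [2] / [7];  Q = [1, 2, 5] / [3] / [4]
  Insert 6 (step 6): P = [1, 3, 5, 6] / [2] / [7];  Q = [1, 2, 5, 6] / [3] / [4]
  Insert 4 (step 7): P = [1, 3, 4, 6] / [2, 5] / [7];  Q = [1, 2, 5, 6] / [3, 7] / [4]
Final shape: (4, 2, 1).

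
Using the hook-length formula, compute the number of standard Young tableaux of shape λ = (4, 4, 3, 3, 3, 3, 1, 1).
# SYT of shape (4, 4, 3, 3, 3, 3, 1, 1) = 224478540

Hook-length formula: f^λ = n! / Π hook(c), product over all cells c of the Young diagram. For λ = (4, 4, 3, 3, 3, 3, 1, 1), n = 22 boxes. Hook lengths by row (left-to-right, top-to-bottom): [11, 8, 7, 2]; [10, 7, 6, 1]; [8, 5, 4]; [7, 4, 3]; [6, 3, 2]; [5, 2, 1]; [2]; [1]. Product of hooks = 5007163392000. So f^λ = 22! / 5007163392000 = 1124000727777607680000 / 5007163392000 = 224478540.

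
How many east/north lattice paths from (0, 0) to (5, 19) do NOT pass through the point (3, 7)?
Number of paths = 31584

Total paths from (0, 0) to (5, 19): C(24, 5) = 42504. Paths through (3, 7): (paths (0, 0) → (3, 7)) × (paths (3, 7) → (5, 19)) = C(10, 3) · C(14, 2) = 120 · 91 = 10920. Avoidance count = 42504 − 10920 = 31584.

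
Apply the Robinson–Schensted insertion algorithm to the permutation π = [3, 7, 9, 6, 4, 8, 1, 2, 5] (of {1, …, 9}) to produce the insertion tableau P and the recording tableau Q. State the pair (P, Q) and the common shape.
P = [1, 2, 5] / [3, 4, 8] / [6, 9] / [7];  Q = [1, 2, 3] / [4, 6, 9] / [5, 8] / [7];  common shape = (3, 3, 2, 1)

Row-insert the values π_1, π_2, … into P one at a time, bumping the leftmost entry strictly greater than the inserted value down to the next row. The recording tableau Q records, in position (i, j), the step at which that cell was added to P.
  Insert 3 (step 1): P = [3];  Q = [1]
  Insert 7 (step 2): P = [3, 7];  Q = [1, 2]
  Insert 9 (step 3): P = [3, 7, 9];  Q = [1, 2, 3]
  Insert 6 (step 4): P = [3, 6, 9] / [7];  Q = [1, 2, 3] / [4]
  Insert 4 (step 5): P = [3, 4, 9] / [6] / [7];  Q = [1, 2, 3] / [4] / [5]
  Insert 8 (step 6): P = [3, 4, 8] / [6, 9] / [7];  Q = [1, 2, 3] / [4, 6] / [5]
  Insert 1 (step 7): P = [1, 4, 8] / [3, 9] / [6] / [7];  Q = [1, 2, 3] / [4, 6] / [5] / [7]
  Insert 2 (step 8): P = [1, 2, 8] / [3, 4] / [6, 9] / [7];  Q = [1, 2, 3] / [4, 6] / [5, 8] / [7]
  Insert 5 (step 9): P = [1, 2, 5] / [3, 4, 8] / [6, 9] / [7];  Q = [1, 2, 3] / [4, 6, 9] / [5, 8] / [7]
Final shape: (3, 3, 2, 1).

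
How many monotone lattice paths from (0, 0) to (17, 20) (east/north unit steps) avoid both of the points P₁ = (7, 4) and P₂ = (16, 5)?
Number of paths = 14152223376

Inclusion–exclusion. Total paths: C(37, 17) = 15905368710. Through P₁: C(11, 7)·C(26, 10) = 1752872550. Through P₂: C(21, 16)·C(16, 1) = 325584. Since P₁ is strictly southwest of P₂, a monotone path through both must visit P₁ then P₂; paths through both = C(11, 7)·C(10, 9)·C(16, 1) = 52800. Avoid both = 15905368710 − 1752872550 − 325584 + 52800 = 14152223376.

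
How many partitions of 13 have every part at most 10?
p(13, parts ≤ 10) = 97

Partitions of 13 with all parts ≤ 10: 10+3, 10+2+1, 10+1+1+1, 9+4, 9+3+1, 9+2+2, 9+2+1+1, 9+1+1+1+1, 8+5, 8+4+1, 8+3+2, 8+3+1+1, 8+2+2+1, 8+2+1+1+1, 8+1+1+1+1+1, 7+6, 7+5+1, 7+4+2, 7+4+1+1, 7+3+3, 7+3+2+1, 7+3+1+1+1, 7+2+2+2, 7+2+2+1+1, 7+2+1+1+1+1, 7+1+1+1+1+1+1, 6+6+1, 6+5+2, 6+5+1+1, 6+4+3, … (97 total). Count = 97.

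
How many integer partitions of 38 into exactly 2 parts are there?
p(38, 2 parts) = 19

Partitions of n into exactly k parts are in bijection with partitions of n − k into at most k parts (subtract 1 from each part). So p(38, exactly 2) = p(36, parts ≤ 2). Computing via the recurrence p(m, j) = p(m, j−1) + p(m−j, j) gives 19.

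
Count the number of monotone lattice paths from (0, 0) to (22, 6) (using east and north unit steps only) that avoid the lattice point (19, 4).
Number of paths = 288190

Total paths from (0, 0) to (22, 6): C(28, 22) = 376740. Paths through (19, 4): (paths (0, 0) → (19, 4)) × (paths (19, 4) → (22, 6)) = C(23, 19) · C(5, 3) = 8855 · 10 = 88550. Avoidance count = 376740 − 88550 = 288190.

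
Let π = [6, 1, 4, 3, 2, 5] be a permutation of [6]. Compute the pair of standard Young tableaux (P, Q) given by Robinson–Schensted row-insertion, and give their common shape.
P = [1, 2, 5] / [3] / [4] / [6];  Q = [1, 3, 6] / [2] / [4] / [5];  common shape = (3, 1, 1, 1)

Row-insert the values π_1, π_2, … into P one at a time, bumping the leftmost entry strictly greater than the inserted value down to the next row. The recording tableau Q records, in position (i, j), the step at which that cell was added to P.
  Insert 6 (step 1): P = [6];  Q = [1]
  Insert 1 (step 2): P = [1] / [6];  Q = [1] / [2]
  Insert 4 (step 3): P = [1, 4] / [6];  Q = [1, 3] / [2]
  Insert 3 (step 4): P = [1, 3] / [4] / [6];  Q = [1, 3] / [2] / [4]
  Insert 2 (step 5): P = [1, 2] / [3] / [4] / [6];  Q = [1, 3] / [2] / [4] / [5]
  Insert 5 (step 6): P = [1, 2, 5] / [3] / [4] / [6];  Q = [1, 3, 6] / [2] / [4] / [5]
Final shape: (3, 1, 1, 1).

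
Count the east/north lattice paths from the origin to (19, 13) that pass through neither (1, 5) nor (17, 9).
Number of paths = 291567750

Inclusion–exclusion. Total paths: C(32, 19) = 347373600. Through P₁: C(6, 1)·C(26, 18) = 9373650. Through P₂: C(26, 17)·C(6, 2) = 46868250. Since P₁ is strictly southwest of P₂, a monotone path through both must visit P₁ then P₂; paths through both = C(6, 1)·C(20, 16)·C(6, 2) = 436050. Avoid both = 347373600 − 9373650 − 46868250 + 436050 = 291567750.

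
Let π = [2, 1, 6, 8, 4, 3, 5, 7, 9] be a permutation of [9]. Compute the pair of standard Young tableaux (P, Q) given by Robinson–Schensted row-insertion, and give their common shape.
P = [1, 3, 5, 7, 9] / [2, 4, 8] / [6];  Q = [1, 3, 4, 8, 9] / [2, 5, 7] / [6];  common shape = (5, 3, 1)

Row-insert the values π_1, π_2, … into P one at a time, bumping the leftmost entry strictly greater than the inserted value down to the next row. The recording tableau Q records, in position (i, j), the step at which that cell was added to P.
  Insert 2 (step 1): P = [2];  Q = [1]
  Insert 1 (step 2): P = [1] / [2];  Q = [1] / [2]
  Insert 6 (step 3): P = [1, 6] / [2];  Q = [1, 3] / [2]
  Insert 8 (step 4): P = [1, 6, 8] / [2];  Q = [1, 3, 4] / [2]
  Insert 4 (step 5): P = [1, 4, 8] / [2, 6];  Q = [1, 3, 4] / [2, 5]
  Insert 3 (step 6): P = [1, 3, 8] / [2, 4] / [6];  Q = [1, 3, 4] / [2, 5] / [6]
  Insert 5 (step 7): P = [1, 3, 5] / [2, 4, 8] / [6];  Q = [1, 3, 4] / [2, 5, 7] / [6]
  Insert 7 (step 8): P = [1, 3, 5, 7] / [2, 4, 8] / [6];  Q = [1, 3, 4, 8] / [2, 5, 7] / [6]
  Insert 9 (step 9): P = [1, 3, 5, 7, 9] / [2, 4, 8] / [6];  Q = [1, 3, 4, 8, 9] / [2, 5, 7] / [6]
Final shape: (5, 3, 1).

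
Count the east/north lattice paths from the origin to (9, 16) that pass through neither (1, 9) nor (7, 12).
Number of paths = 1235405

Inclusion–exclusion. Total paths: C(25, 9) = 2042975. Through P₁: C(10, 1)·C(15, 8) = 64350. Through P₂: C(19, 7)·C(6, 2) = 755820. Since P₁ is strictly southwest of P₂, a monotone path through both must visit P₁ then P₂; paths through both = C(10, 1)·C(9, 6)·C(6, 2) = 12600. Avoid both = 2042975 − 64350 − 755820 + 12600 = 1235405.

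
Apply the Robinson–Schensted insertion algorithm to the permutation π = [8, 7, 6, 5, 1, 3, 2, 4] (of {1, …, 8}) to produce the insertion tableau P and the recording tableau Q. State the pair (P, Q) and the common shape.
P = [1, 2, 4] / [3] / [5] / [6] / [7] / [8];  Q = [1, 6, 8] / [2] / [3] / [4] / [5] / [7];  common shape = (3, 1, 1, 1, 1, 1)

Row-insert the values π_1, π_2, … into P one at a time, bumping the leftmost entry strictly greater than the inserted value down to the next row. The recording tableau Q records, in position (i, j), the step at which that cell was added to P.
  Insert 8 (step 1): P = [8];  Q = [1]
  Insert 7 (step 2): P = [7] / [8];  Q = [1] / [2]
  Insert 6 (step 3): P = [6] / [7] / [8];  Q = [1] / [2] / [3]
  Insert 5 (step 4): P = [5] / [6] / [7] / [8];  Q = [1] / [2] / [3] / [4]
  Insert 1 (step 5): P = [1] / [5] / [6] / [7] / [8];  Q = [1] / [2] / [3] / [4] / [5]
  Insert 3 (step 6): P = [1, 3] / [5] / [6] / [7] / [8];  Q = [1, 6] / [2] / [3] / [4] / [5]
  Insert 2 (step 7): P = [1, 2] / [3] / [5] / [6] / [7] / [8];  Q = [1, 6] / [2] / [3] / [4] / [5] / [7]
  Insert 4 (step 8): P = [1, 2, 4] / [3] / [5] / [6] / [7] / [8];  Q = [1, 6, 8] / [2] / [3] / [4] / [5] / [7]
Final shape: (3, 1, 1, 1, 1, 1).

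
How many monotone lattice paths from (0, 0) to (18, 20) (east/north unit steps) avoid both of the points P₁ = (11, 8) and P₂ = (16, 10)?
Number of paths = 29523756936

Inclusion–exclusion. Total paths: C(38, 18) = 33578000610. Through P₁: C(19, 11)·C(19, 7) = 3808425816. Through P₂: C(26, 16)·C(12, 2) = 350574510. Since P₁ is strictly southwest of P₂, a monotone path through both must visit P₁ then P₂; paths through both = C(19, 11)·C(7, 5)·C(12, 2) = 104756652. Avoid both = 33578000610 − 3808425816 − 350574510 + 104756652 = 29523756936.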